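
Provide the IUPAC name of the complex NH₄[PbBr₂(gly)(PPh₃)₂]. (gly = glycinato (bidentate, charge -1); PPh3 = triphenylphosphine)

ammonium dibromo(glycinato)bis(triphenylphosphine)plumbate(II)

The 1 ammonium counter-ion carries a total charge of +1, so each complex ion is 1−.
Ligand charges: 2×bromo (-1 each), 1×glycinato (-1 each), 2×triphenylphosphine (neutral); total -3. So Pb + (-3) = 1−, giving Pb = +2.
Ligands are named alphabetically: bromo before glycinato before triphenylphosphine.
The complex ion is anionic, so lead takes the -ate form plumbate(II).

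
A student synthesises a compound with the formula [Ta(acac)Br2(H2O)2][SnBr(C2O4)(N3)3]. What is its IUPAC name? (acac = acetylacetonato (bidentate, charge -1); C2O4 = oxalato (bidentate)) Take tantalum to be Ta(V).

Ta is given as +5; the cation's ligand charges sum to -3, so the complex cation is 2+.
A 1:1 salt means the anion carries the equal and opposite charge, 2−.
Anion: ligand charges sum to -6; for the ion to be 2−, Sn = +4.

(acetylacetonato)diaquadibromotantalum(V) triazidobromooxalatostannate(IV)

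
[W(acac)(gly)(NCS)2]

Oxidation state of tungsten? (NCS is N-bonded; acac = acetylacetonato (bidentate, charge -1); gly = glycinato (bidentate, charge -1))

No counter-ion: the bracketed complex is neutral.
Ligand charges: 2×NCS = -2; 1×acac = -1; 1×gly = -1; sum -4.
W + (-4) = 0 ⇒ W is +4.

+4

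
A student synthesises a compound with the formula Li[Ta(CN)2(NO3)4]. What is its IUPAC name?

lithium dicyanotetranitratotantalate(V)

The 1 lithium counter-ion carries a total charge of +1, so each complex ion is 1−.
Ligand charges: 4×nitrato (-1 each), 2×cyano (-1 each); total -6. So Ta + (-6) = 1−, giving Ta = +5.
The complex ion is anionic, so tantalum takes the -ate form tantalate(V).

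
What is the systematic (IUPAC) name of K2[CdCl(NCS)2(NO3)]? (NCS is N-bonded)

The 2 potassium counter-ions carry a total charge of +2, so each complex ion is 2−.
Ligand charges: 1×nitrato (-1 each), 2×isothiocyanato (-1 each), 1×chloro (-1 each); total -4. So Cd + (-4) = 2−, giving Cd = +2.
Ligands are named alphabetically: chloro before isothiocyanato before nitrato.
The complex ion is anionic, so cadmium takes the -ate form cadmate(II).

potassium chlorodiisothiocyanatonitratocadmate(II)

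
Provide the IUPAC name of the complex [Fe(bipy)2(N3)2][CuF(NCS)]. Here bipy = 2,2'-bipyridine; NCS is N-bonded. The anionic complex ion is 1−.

Both ions are complex: the cation is named first with the plain metal name, the anion second with the -ate form; each ion's ligands are alphabetised independently.
The complex anion is given as 1−; its ligand charges sum to -2, so Cu = +1.
A 1:1 salt means the cation carries the equal and opposite charge, 1+.
Cation: ligand charges sum to -2; for the ion to be 1+, Fe = +3.

diazidobis(2,2'-bipyridine)iron(III) fluoroisothiocyanatocuprate(I)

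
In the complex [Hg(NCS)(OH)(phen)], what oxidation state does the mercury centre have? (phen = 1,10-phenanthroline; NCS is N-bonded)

No counter-ion: the bracketed complex is neutral.
Ligand charges: 1×phen neutral; 1×OH = -1; 1×NCS = -1; sum -2.
Hg + (-2) = 0 ⇒ Hg is +2.

+2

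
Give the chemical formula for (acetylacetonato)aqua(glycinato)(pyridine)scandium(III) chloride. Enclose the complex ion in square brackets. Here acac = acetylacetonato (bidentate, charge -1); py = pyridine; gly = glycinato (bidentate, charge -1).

[Sc(acac)(gly)(H2O)(py)]Cl

Ligands: 1 acetylacetonato (acac, -1), 1 pyridine (py, neutral), 1 glycinato (gly, -1), 1 aqua (H2O, neutral). Ligand charge sum = -2.
With Sc in oxidation state +3, the complex ion is [Sc...]^1+.
Charge balance with chloride (-1) requires 1 complex ion per 1 chloride.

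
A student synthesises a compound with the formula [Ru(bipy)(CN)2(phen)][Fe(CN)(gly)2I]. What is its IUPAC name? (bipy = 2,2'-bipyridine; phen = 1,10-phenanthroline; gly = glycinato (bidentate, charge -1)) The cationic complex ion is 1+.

Both ions are complex: the cation is named first with the plain metal name, the anion second with the -ate form; each ion's ligands are alphabetised independently.
The complex cation is given as 1+; its ligand charges sum to -2, so Ru = +3.
A 1:1 salt means the anion carries the equal and opposite charge, 1−.
Anion: ligand charges sum to -4; for the ion to be 1−, Fe = +3.

(2,2'-bipyridine)dicyano(1,10-phenanthroline)ruthenium(III) cyanobis(glycinato)iodoferrate(III)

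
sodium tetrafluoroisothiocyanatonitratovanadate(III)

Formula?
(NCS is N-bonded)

Na3[VF4(NCS)(NO3)]

Ligands: 1 isothiocyanato (NCS, -1), 1 nitrato (NO3, -1), 4 fluoro (F, -1). Ligand charge sum = -6.
With V in oxidation state +3, the complex ion is [V...]^3−.
Charge balance with sodium (+1) requires 1 complex ion per 3 sodium.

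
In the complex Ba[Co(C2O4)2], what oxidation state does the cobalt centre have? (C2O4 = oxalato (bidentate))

1 barium outside the brackets (+2 each) → the complex ion is 2−.
Ligand charges: 2×C2O4 = -4; sum -4.
Co + (-4) = 2− ⇒ Co is +2.

+2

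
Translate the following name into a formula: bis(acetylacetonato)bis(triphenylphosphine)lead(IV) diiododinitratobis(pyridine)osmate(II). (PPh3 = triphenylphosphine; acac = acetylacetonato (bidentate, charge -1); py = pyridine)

[Pb(acac)2(PPh3)2][OsI2(NO3)2(py)2]

Cation [Pb…]: ligand charges -2, Pb(IV) ⇒ ion charge 2+.
Anion [Os…]: ligand charges -4, Os(II) ⇒ ion charge 2−.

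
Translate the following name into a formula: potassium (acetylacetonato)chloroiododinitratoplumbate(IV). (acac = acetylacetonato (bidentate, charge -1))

K[Pb(acac)ClI(NO3)2]

Ligands: 1 acetylacetonato (acac, -1), 2 nitrato (NO3, -1), 1 iodo (I, -1), 1 chloro (Cl, -1). Ligand charge sum = -5.
With Pb in oxidation state +4, the complex ion is [Pb...]^1−.
Charge balance with potassium (+1) requires 1 complex ion per 1 potassium.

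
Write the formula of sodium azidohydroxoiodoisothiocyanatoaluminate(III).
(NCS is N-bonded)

Ligands: 1 hydroxo (OH, -1), 1 iodo (I, -1), 1 isothiocyanato (NCS, -1), 1 azido (N3, -1). Ligand charge sum = -4.
With Al in oxidation state +3, the complex ion is [Al...]^1−.
Charge balance with sodium (+1) requires 1 complex ion per 1 sodium.

Na[AlI(N3)(NCS)(OH)]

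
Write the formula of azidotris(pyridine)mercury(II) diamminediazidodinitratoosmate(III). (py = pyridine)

[Hg(N3)(py)3][Os(N3)2(NH3)2(NO3)2]

Cation [Hg…]: ligand charges -1, Hg(II) ⇒ ion charge 1+.
Anion [Os…]: ligand charges -4, Os(III) ⇒ ion charge 1−.
One 1+ cation balances one 1− anion.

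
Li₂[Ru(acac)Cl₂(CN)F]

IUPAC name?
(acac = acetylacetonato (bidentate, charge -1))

lithium (acetylacetonato)dichlorocyanofluororuthenate(III)

The 2 lithium counter-ions carry a total charge of +2, so each complex ion is 2−.
Ligand charges: 1×acetylacetonato (-1 each), 1×fluoro (-1 each), 1×cyano (-1 each), 2×chloro (-1 each); total -5. So Ru + (-5) = 2−, giving Ru = +3.
The complex ion is anionic, so ruthenium takes the -ate form ruthenate(III).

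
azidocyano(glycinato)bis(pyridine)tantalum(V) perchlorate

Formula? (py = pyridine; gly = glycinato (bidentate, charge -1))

[Ta(CN)(gly)(N3)(py)2](ClO4)2

Ligands: 2 pyridine (py, neutral), 1 glycinato (gly, -1), 1 azido (N3, -1), 1 cyano (CN, -1). Ligand charge sum = -3.
With Ta in oxidation state +5, the complex ion is [Ta...]^2+.
Charge balance with perchlorate (-1) requires 1 complex ion per 2 perchlorate.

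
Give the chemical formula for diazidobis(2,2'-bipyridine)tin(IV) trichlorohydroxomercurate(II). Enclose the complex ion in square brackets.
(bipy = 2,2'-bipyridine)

[Sn(bipy)2(N3)2][HgCl3(OH)]

Cation [Sn…]: ligand charges -2, Sn(IV) ⇒ ion charge 2+.
Anion [Hg…]: ligand charges -4, Hg(II) ⇒ ion charge 2−.
One 2+ cation balances one 2− anion.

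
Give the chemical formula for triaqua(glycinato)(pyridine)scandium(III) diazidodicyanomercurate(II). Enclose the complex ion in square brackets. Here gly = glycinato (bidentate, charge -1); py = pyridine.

Cation [Sc…]: ligand charges -1, Sc(III) ⇒ ion charge 2+.
Anion [Hg…]: ligand charges -4, Hg(II) ⇒ ion charge 2−.
One 2+ cation balances one 2− anion.

[Sc(gly)(H2O)3(py)][Hg(CN)2(N3)2]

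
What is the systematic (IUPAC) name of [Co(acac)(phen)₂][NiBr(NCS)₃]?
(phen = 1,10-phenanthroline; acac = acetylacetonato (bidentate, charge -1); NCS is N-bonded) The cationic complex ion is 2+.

(acetylacetonato)bis(1,10-phenanthroline)cobalt(III) bromotriisothiocyanatonickelate(II)

Both ions are complex: the cation is named first with the plain metal name, the anion second with the -ate form; each ion's ligands are alphabetised independently.
The complex cation is given as 2+; its ligand charges sum to -1, so Co = +3.
A 1:1 salt means the anion carries the equal and opposite charge, 2−.
Anion: ligand charges sum to -4; for the ion to be 2−, Ni = +2.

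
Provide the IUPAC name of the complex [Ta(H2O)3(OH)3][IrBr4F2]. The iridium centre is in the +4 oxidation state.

triaquatrihydroxotantalum(V) tetrabromodifluoroiridate(IV)

Both ions are complex: the cation is named first with the plain metal name, the anion second with the -ate form; each ion's ligands are alphabetised independently.
Ir is given as +4; the anion's ligand charges sum to -6, so the complex anion is 2−.
A 1:1 salt means the cation carries the equal and opposite charge, 2+.
Cation: ligand charges sum to -3; for the ion to be 2+, Ta = +5.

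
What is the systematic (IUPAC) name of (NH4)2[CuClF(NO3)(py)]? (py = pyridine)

The 2 ammonium counter-ions carry a total charge of +2, so each complex ion is 2−.
Ligand charges: 1×chloro (-1 each), 1×nitrato (-1 each), 1×pyridine (neutral), 1×fluoro (-1 each); total -3. So Cu + (-3) = 2−, giving Cu = +1.
The complex ion is anionic, so copper takes the -ate form cuprate(I).

ammonium chlorofluoronitrato(pyridine)cuprate(I)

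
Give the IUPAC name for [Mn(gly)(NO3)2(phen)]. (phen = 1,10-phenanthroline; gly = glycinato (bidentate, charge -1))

There is no counter-ion, so the complex is neutral overall.
Ligand charges: 1×1,10-phenanthroline (neutral), 1×glycinato (-1 each), 2×nitrato (-1 each); total -3. So Mn + (-3) = 0, giving Mn = +3.
Ligands are named alphabetically: glycinato before nitrato before phenanthroline.

(glycinato)dinitrato(1,10-phenanthroline)manganese(III)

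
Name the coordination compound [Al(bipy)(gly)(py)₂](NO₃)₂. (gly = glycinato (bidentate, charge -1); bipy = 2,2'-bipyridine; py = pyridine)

The 2 nitrate counter-ions carry a total charge of -2, so each complex ion is 2+.
Ligand charges: 1×glycinato (-1 each), 1×2,2'-bipyridine (neutral), 2×pyridine (neutral); total -1. So Al + (-1) = 2+, giving Al = +3.
Ligands are named alphabetically: bipyridine before glycinato before pyridine.

(2,2'-bipyridine)(glycinato)bis(pyridine)aluminium(III) nitrate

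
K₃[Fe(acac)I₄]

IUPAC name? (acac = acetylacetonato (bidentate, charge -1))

The 3 potassium counter-ions carry a total charge of +3, so each complex ion is 3−.
Ligand charges: 4×iodo (-1 each), 1×acetylacetonato (-1 each); total -5. So Fe + (-5) = 3−, giving Fe = +2.
Ligands are named alphabetically: acetylacetonato before iodo.
The complex ion is anionic, so iron takes the -ate form ferrate(II).

potassium (acetylacetonato)tetraiodoferrate(II)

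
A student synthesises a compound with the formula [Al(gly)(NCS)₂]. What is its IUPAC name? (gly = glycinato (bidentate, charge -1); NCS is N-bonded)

(glycinato)diisothiocyanatoaluminium(III)

There is no counter-ion, so the complex is neutral overall.
Ligand charges: 1×glycinato (-1 each), 2×isothiocyanato (-1 each); total -3. So Al + (-3) = 0, giving Al = +3.
Ligands are named alphabetically: glycinato before isothiocyanato.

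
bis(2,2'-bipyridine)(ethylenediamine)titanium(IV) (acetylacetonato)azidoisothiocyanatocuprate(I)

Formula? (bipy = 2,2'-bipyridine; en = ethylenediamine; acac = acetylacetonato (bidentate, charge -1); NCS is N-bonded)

Cation [Ti…]: ligand charges 0, Ti(IV) ⇒ ion charge 4+.
Anion [Cu…]: ligand charges -3, Cu(I) ⇒ ion charge 2−.
One 4+ cation requires 2 of the 2− anion.

[Ti(bipy)2(en)][Cu(acac)(N3)(NCS)]2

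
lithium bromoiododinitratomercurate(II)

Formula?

Ligands: 1 bromo (Br, -1), 2 nitrato (NO3, -1), 1 iodo (I, -1). Ligand charge sum = -4.
With Hg in oxidation state +2, the complex ion is [Hg...]^2−.
Charge balance with lithium (+1) requires 1 complex ion per 2 lithium.

Li2[HgBrI(NO3)2]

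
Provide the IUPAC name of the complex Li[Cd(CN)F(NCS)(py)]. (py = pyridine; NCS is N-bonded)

lithium cyanofluoroisothiocyanato(pyridine)cadmate(II)

The 1 lithium counter-ion carries a total charge of +1, so each complex ion is 1−.
Ligand charges: 1×fluoro (-1 each), 1×cyano (-1 each), 1×pyridine (neutral), 1×isothiocyanato (-1 each); total -3. So Cd + (-3) = 1−, giving Cd = +2.
The complex ion is anionic, so cadmium takes the -ate form cadmate(II).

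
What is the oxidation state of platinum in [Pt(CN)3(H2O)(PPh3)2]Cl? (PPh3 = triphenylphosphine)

+4

1 chloride outside the brackets (-1 each) → the complex ion is 1+.
Ligand charges: 1×H2O neutral; 2×PPh3 neutral; 3×CN = -3; sum -3.
Pt + (-3) = 1+ ⇒ Pt is +4.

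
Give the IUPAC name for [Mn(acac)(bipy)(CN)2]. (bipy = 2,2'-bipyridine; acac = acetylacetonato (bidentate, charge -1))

(acetylacetonato)(2,2'-bipyridine)dicyanomanganese(III)

There is no counter-ion, so the complex is neutral overall.
Ligand charges: 1×2,2'-bipyridine (neutral), 1×acetylacetonato (-1 each), 2×cyano (-1 each); total -3. So Mn + (-3) = 0, giving Mn = +3.
Ligands are named alphabetically: acetylacetonato before bipyridine before cyano.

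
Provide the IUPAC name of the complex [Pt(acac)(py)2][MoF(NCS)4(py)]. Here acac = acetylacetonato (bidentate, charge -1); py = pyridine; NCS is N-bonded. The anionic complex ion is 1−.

(acetylacetonato)bis(pyridine)platinum(II) fluorotetraisothiocyanato(pyridine)molybdate(IV)

The complex anion is given as 1−; its ligand charges sum to -5, so Mo = +4.
A 1:1 salt means the cation carries the equal and opposite charge, 1+.
Cation: ligand charges sum to -1; for the ion to be 1+, Pt = +2.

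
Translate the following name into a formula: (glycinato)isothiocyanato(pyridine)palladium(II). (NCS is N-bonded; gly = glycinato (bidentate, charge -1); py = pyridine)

[Pd(gly)(NCS)(py)]

Ligands: 1 isothiocyanato (NCS, -1), 1 glycinato (gly, -1), 1 pyridine (py, neutral). Ligand charge sum = -2.
With Pd in oxidation state +2, the complex ion is [Pd...].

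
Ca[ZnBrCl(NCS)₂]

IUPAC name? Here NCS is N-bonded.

The 1 calcium counter-ion carries a total charge of +2, so each complex ion is 2−.
Ligand charges: 1×chloro (-1 each), 1×bromo (-1 each), 2×isothiocyanato (-1 each); total -4. So Zn + (-4) = 2−, giving Zn = +2.
Ligands are named alphabetically: bromo before chloro before isothiocyanato.
The complex ion is anionic, so zinc takes the -ate form zincate(II).

calcium bromochlorodiisothiocyanatozincate(II)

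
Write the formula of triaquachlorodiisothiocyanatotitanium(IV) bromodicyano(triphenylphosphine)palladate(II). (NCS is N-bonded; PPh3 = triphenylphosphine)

Cation [Ti…]: ligand charges -3, Ti(IV) ⇒ ion charge 1+.
Anion [Pd…]: ligand charges -3, Pd(II) ⇒ ion charge 1−.

[TiCl(H2O)3(NCS)2][PdBr(CN)2(PPh3)]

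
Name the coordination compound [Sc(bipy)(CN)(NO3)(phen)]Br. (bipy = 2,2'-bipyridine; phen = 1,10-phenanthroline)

The 1 bromide counter-ion carries a total charge of -1, so each complex ion is 1+.
Ligand charges: 1×2,2'-bipyridine (neutral), 1×nitrato (-1 each), 1×cyano (-1 each), 1×1,10-phenanthroline (neutral); total -2. So Sc + (-2) = 1+, giving Sc = +3.
Ligands are named alphabetically: bipyridine before cyano before nitrato before phenanthroline.

(2,2'-bipyridine)cyanonitrato(1,10-phenanthroline)scandium(III) bromide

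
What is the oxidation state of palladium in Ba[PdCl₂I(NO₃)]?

+2

1 barium outside the brackets (+2 each) → the complex ion is 2−.
Ligand charges: 1×NO3 = -1; 1×I = -1; 2×Cl = -2; sum -4.
Pd + (-4) = 2− ⇒ Pd is +2.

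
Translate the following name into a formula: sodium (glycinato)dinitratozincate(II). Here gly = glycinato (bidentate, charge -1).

Na[Zn(gly)(NO3)2]

Ligands: 1 glycinato (gly, -1), 2 nitrato (NO3, -1). Ligand charge sum = -3.
With Zn in oxidation state +2, the complex ion is [Zn...]^1−.
Charge balance with sodium (+1) requires 1 complex ion per 1 sodium.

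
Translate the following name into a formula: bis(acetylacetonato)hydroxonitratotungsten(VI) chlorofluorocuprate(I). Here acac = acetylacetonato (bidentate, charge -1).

[W(acac)2(NO3)(OH)][CuClF]2

Cation [W…]: ligand charges -4, W(VI) ⇒ ion charge 2+.
Anion [Cu…]: ligand charges -2, Cu(I) ⇒ ion charge 1−.
One 2+ cation requires 2 of the 1− anion.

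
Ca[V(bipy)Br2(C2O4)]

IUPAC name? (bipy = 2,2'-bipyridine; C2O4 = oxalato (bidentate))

The 1 calcium counter-ion carries a total charge of +2, so each complex ion is 2−.
Ligand charges: 1×2,2'-bipyridine (neutral), 2×bromo (-1 each), 1×oxalato (-2 each); total -4. So V + (-4) = 2−, giving V = +2.
The complex ion is anionic, so vanadium takes the -ate form vanadate(II).

calcium (2,2'-bipyridine)dibromooxalatovanadate(II)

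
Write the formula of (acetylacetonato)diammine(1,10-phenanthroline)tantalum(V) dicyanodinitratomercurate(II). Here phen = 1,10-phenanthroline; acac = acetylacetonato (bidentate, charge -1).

Cation [Ta…]: ligand charges -1, Ta(V) ⇒ ion charge 4+.
Anion [Hg…]: ligand charges -4, Hg(II) ⇒ ion charge 2−.
One 4+ cation requires 2 of the 2− anion.

[Ta(acac)(NH3)2(phen)][Hg(CN)2(NO3)2]2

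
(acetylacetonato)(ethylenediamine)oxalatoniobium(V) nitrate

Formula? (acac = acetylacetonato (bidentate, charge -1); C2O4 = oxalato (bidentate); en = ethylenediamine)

Ligands: 1 acetylacetonato (acac, -1), 1 oxalato (C2O4, -2), 1 ethylenediamine (en, neutral). Ligand charge sum = -3.
With Nb in oxidation state +5, the complex ion is [Nb...]^2+.
Charge balance with nitrate (-1) requires 1 complex ion per 2 nitrate.

[Nb(acac)(C2O4)(en)](NO3)2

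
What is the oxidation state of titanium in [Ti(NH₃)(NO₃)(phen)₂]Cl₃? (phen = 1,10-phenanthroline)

3 chloride outside the brackets (-1 each) → the complex ion is 3+.
Ligand charges: 1×NO3 = -1; 2×phen neutral; 1×NH3 neutral; sum -1.
Ti + (-1) = 3+ ⇒ Ti is +4.

+4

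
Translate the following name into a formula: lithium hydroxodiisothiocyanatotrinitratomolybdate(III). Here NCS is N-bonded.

Li3[Mo(NCS)2(NO3)3(OH)]

Ligands: 1 hydroxo (OH, -1), 2 isothiocyanato (NCS, -1), 3 nitrato (NO3, -1). Ligand charge sum = -6.
With Mo in oxidation state +3, the complex ion is [Mo...]^3−.
Charge balance with lithium (+1) requires 1 complex ion per 3 lithium.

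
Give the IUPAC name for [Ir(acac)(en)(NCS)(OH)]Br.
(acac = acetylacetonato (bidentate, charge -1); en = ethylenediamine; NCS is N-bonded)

(acetylacetonato)(ethylenediamine)hydroxoisothiocyanatoiridium(IV) bromide

The 1 bromide counter-ion carries a total charge of -1, so each complex ion is 1+.
Ligand charges: 1×acetylacetonato (-1 each), 1×ethylenediamine (neutral), 1×isothiocyanato (-1 each), 1×hydroxo (-1 each); total -3. So Ir + (-3) = 1+, giving Ir = +4.
Ligands are named alphabetically: acetylacetonato before ethylenediamine before hydroxo before isothiocyanato.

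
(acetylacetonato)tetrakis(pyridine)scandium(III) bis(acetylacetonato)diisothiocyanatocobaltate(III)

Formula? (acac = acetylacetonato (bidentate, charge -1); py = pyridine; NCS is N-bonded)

Cation [Sc…]: ligand charges -1, Sc(III) ⇒ ion charge 2+.
Anion [Co…]: ligand charges -4, Co(III) ⇒ ion charge 1−.
One 2+ cation requires 2 of the 1− anion.

[Sc(acac)(py)4][Co(acac)2(NCS)2]2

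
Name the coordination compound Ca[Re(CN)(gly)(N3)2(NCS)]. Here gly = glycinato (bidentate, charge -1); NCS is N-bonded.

calcium diazidocyano(glycinato)isothiocyanatorhenate(III)

The 1 calcium counter-ion carries a total charge of +2, so each complex ion is 2−.
Ligand charges: 2×azido (-1 each), 1×cyano (-1 each), 1×glycinato (-1 each), 1×isothiocyanato (-1 each); total -5. So Re + (-5) = 2−, giving Re = +3.
Ligands are named alphabetically: azido before cyano before glycinato before isothiocyanato.
The complex ion is anionic, so rhenium takes the -ate form rhenate(III).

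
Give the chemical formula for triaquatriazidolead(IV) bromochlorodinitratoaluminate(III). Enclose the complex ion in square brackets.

Cation [Pb…]: ligand charges -3, Pb(IV) ⇒ ion charge 1+.
Anion [Al…]: ligand charges -4, Al(III) ⇒ ion charge 1−.
One 1+ cation balances one 1− anion.

[Pb(H2O)3(N3)3][AlBrCl(NO3)2]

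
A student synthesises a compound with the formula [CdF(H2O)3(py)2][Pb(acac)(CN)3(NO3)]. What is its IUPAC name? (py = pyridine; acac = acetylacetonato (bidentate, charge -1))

Cadmium is always +2 in its complexes; the cation's ligand charges sum to -1, so the complex cation is 1+.
A 1:1 salt means the anion carries the equal and opposite charge, 1−.
Anion: ligand charges sum to -5; for the ion to be 1−, Pb = +4.

triaquafluorobis(pyridine)cadmium(II) (acetylacetonato)tricyanonitratoplumbate(IV)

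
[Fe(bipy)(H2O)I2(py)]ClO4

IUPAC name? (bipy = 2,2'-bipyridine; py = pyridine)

aqua(2,2'-bipyridine)diiodo(pyridine)iron(III) perchlorate

The 1 perchlorate counter-ion carries a total charge of -1, so each complex ion is 1+.
Ligand charges: 1×aqua (neutral), 1×2,2'-bipyridine (neutral), 1×pyridine (neutral), 2×iodo (-1 each); total -2. So Fe + (-2) = 1+, giving Fe = +3.
Ligands are named alphabetically: aqua before bipyridine before iodo before pyridine.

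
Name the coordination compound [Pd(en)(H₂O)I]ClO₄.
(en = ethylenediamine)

aqua(ethylenediamine)iodopalladium(II) perchlorate

The 1 perchlorate counter-ion carries a total charge of -1, so each complex ion is 1+.
Ligand charges: 1×iodo (-1 each), 1×ethylenediamine (neutral), 1×aqua (neutral); total -1. So Pd + (-1) = 1+, giving Pd = +2.
Ligands are named alphabetically: aqua before ethylenediamine before iodo.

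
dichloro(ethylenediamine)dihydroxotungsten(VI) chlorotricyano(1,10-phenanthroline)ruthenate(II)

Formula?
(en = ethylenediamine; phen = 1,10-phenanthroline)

[WCl2(en)(OH)2][RuCl(CN)3(phen)]

Cation [W…]: ligand charges -4, W(VI) ⇒ ion charge 2+.
Anion [Ru…]: ligand charges -4, Ru(II) ⇒ ion charge 2−.
One 2+ cation balances one 2− anion.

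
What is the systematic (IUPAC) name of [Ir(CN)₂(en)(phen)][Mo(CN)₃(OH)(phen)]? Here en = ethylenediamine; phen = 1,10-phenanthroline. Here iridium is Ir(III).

Both ions are complex: the cation is named first with the plain metal name, the anion second with the -ate form; each ion's ligands are alphabetised independently.
Ir is given as +3; the cation's ligand charges sum to -2, so the complex cation is 1+.
A 1:1 salt means the anion carries the equal and opposite charge, 1−.
Anion: ligand charges sum to -4; for the ion to be 1−, Mo = +3.

dicyano(ethylenediamine)(1,10-phenanthroline)iridium(III) tricyanohydroxo(1,10-phenanthroline)molybdate(III)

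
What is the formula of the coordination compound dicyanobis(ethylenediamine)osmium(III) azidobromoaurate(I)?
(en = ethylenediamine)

[Os(CN)2(en)2][AuBr(N3)]

Cation [Os…]: ligand charges -2, Os(III) ⇒ ion charge 1+.
Anion [Au…]: ligand charges -2, Au(I) ⇒ ion charge 1−.
One 1+ cation balances one 1− anion.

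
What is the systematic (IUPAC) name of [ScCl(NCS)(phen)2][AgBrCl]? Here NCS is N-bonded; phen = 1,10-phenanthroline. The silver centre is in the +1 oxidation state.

Ag is given as +1; the anion's ligand charges sum to -2, so the complex anion is 1−.
A 1:1 salt means the cation carries the equal and opposite charge, 1+.
Cation: ligand charges sum to -2; for the ion to be 1+, Sc = +3.

chloroisothiocyanatobis(1,10-phenanthroline)scandium(III) bromochloroargentate(I)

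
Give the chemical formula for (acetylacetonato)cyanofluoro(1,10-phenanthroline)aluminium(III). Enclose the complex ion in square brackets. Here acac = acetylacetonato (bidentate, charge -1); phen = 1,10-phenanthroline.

Ligands: 1 cyano (CN, -1), 1 acetylacetonato (acac, -1), 1 1,10-phenanthroline (phen, neutral), 1 fluoro (F, -1). Ligand charge sum = -3.
With Al in oxidation state +3, the complex ion is [Al...].

[Al(acac)(CN)F(phen)]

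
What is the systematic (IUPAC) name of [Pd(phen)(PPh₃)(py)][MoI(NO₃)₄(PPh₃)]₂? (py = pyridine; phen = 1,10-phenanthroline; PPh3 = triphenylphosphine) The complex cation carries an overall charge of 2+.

(1,10-phenanthroline)(pyridine)(triphenylphosphine)palladium(II) iodotetranitrato(triphenylphosphine)molybdate(IV)

Both ions are complex: the cation is named first with the plain metal name, the anion second with the -ate form; each ion's ligands are alphabetised independently.
The complex cation is given as 2+; its ligand charges sum to 0, so Pd = +2.
With 2 anions per cation, each anion must be 2/2 = 1−.
Anion: ligand charges sum to -5; for the ion to be 1−, Mo = +4.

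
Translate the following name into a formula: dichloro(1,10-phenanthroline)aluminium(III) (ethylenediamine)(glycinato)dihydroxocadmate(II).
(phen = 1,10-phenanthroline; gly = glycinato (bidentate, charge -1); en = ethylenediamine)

Cation [Al…]: ligand charges -2, Al(III) ⇒ ion charge 1+.
Anion [Cd…]: ligand charges -3, Cd(II) ⇒ ion charge 1−.

[AlCl2(phen)][Cd(en)(gly)(OH)2]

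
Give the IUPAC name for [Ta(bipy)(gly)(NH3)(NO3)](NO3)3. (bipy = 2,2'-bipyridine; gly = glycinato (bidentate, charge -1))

The 3 nitrate counter-ions carry a total charge of -3, so each complex ion is 3+.
Ligand charges: 1×ammine (neutral), 1×2,2'-bipyridine (neutral), 1×glycinato (-1 each), 1×nitrato (-1 each); total -2. So Ta + (-2) = 3+, giving Ta = +5.
Ligands are named alphabetically: ammine before bipyridine before glycinato before nitrato.

ammine(2,2'-bipyridine)(glycinato)nitratotantalum(V) nitrate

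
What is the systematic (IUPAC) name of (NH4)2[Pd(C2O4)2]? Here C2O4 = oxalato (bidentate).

The 2 ammonium counter-ions carry a total charge of +2, so each complex ion is 2−.
Ligand charges: 2×oxalato (-2 each); total -4. So Pd + (-4) = 2−, giving Pd = +2.
The complex ion is anionic, so palladium takes the -ate form palladate(II).

ammonium dioxalatopalladate(II)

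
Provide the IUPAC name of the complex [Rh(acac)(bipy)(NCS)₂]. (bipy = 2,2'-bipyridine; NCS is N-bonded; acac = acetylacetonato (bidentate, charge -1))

There is no counter-ion, so the complex is neutral overall.
Ligand charges: 1×2,2'-bipyridine (neutral), 2×isothiocyanato (-1 each), 1×acetylacetonato (-1 each); total -3. So Rh + (-3) = 0, giving Rh = +3.
Ligands are named alphabetically: acetylacetonato before bipyridine before isothiocyanato.

(acetylacetonato)(2,2'-bipyridine)diisothiocyanatorhodium(III)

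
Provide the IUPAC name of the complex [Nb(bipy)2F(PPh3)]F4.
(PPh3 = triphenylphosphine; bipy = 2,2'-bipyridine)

bis(2,2'-bipyridine)fluoro(triphenylphosphine)niobium(V) fluoride

The 4 fluoride counter-ions carry a total charge of -4, so each complex ion is 4+.
Ligand charges: 1×triphenylphosphine (neutral), 2×2,2'-bipyridine (neutral), 1×fluoro (-1 each); total -1. So Nb + (-1) = 4+, giving Nb = +5.
Ligands are named alphabetically: bipyridine before fluoro before triphenylphosphine.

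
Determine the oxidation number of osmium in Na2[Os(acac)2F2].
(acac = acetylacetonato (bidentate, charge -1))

2 sodium outside the brackets (+1 each) → the complex ion is 2−.
Ligand charges: 2×acac = -2; 2×F = -2; sum -4.
Os + (-4) = 2− ⇒ Os is +2.

+2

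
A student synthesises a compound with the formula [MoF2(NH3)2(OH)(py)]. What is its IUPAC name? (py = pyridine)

diamminedifluorohydroxo(pyridine)molybdenum(III)

There is no counter-ion, so the complex is neutral overall.
Ligand charges: 1×pyridine (neutral), 2×ammine (neutral), 2×fluoro (-1 each), 1×hydroxo (-1 each); total -3. So Mo + (-3) = 0, giving Mo = +3.
Ligands are named alphabetically: ammine before fluoro before hydroxo before pyridine.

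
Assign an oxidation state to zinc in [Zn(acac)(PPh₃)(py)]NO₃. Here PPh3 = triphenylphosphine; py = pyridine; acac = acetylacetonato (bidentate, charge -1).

1 nitrate outside the brackets (-1 each) → the complex ion is 1+.
Ligand charges: 1×PPh3 neutral; 1×py neutral; 1×acac = -1; sum -1.
Zn + (-1) = 1+ ⇒ Zn is +2.

+2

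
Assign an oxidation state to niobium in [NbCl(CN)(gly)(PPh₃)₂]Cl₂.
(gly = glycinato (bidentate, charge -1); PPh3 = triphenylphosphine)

+5

2 chloride outside the brackets (-1 each) → the complex ion is 2+.
Ligand charges: 1×CN = -1; 1×Cl = -1; 1×gly = -1; 2×PPh3 neutral; sum -3.
Nb + (-3) = 2+ ⇒ Nb is +5.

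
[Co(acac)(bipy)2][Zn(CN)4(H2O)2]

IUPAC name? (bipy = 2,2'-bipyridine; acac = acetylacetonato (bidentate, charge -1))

(acetylacetonato)bis(2,2'-bipyridine)cobalt(III) diaquatetracyanozincate(II)

Both ions are complex: the cation is named first with the plain metal name, the anion second with the -ate form; each ion's ligands are alphabetised independently.
Zinc is always +2 in its complexes; the anion's ligand charges sum to -4, so the complex anion is 2−.
A 1:1 salt means the cation carries the equal and opposite charge, 2+.
Cation: ligand charges sum to -1; for the ion to be 2+, Co = +3.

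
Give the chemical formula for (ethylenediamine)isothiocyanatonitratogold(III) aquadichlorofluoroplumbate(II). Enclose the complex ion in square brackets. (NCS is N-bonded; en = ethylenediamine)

[Au(en)(NCS)(NO3)][PbCl2F(H2O)]

Cation [Au…]: ligand charges -2, Au(III) ⇒ ion charge 1+.
Anion [Pb…]: ligand charges -3, Pb(II) ⇒ ion charge 1−.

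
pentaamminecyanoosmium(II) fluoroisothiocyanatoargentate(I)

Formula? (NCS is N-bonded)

[Os(CN)(NH3)5][AgF(NCS)]

Cation [Os…]: ligand charges -1, Os(II) ⇒ ion charge 1+.
Anion [Ag…]: ligand charges -2, Ag(I) ⇒ ion charge 1−.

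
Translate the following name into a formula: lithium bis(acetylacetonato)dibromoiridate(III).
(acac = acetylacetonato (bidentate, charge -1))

Ligands: 2 bromo (Br, -1), 2 acetylacetonato (acac, -1). Ligand charge sum = -4.
Charge balance with lithium (+1) requires 1 complex ion per 1 lithium.

Li[Ir(acac)2Br2]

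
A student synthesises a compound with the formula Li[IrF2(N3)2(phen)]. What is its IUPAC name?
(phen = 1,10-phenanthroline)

The 1 lithium counter-ion carries a total charge of +1, so each complex ion is 1−.
Ligand charges: 2×fluoro (-1 each), 1×1,10-phenanthroline (neutral), 2×azido (-1 each); total -4. So Ir + (-4) = 1−, giving Ir = +3.
Ligands are named alphabetically: azido before fluoro before phenanthroline.
The complex ion is anionic, so iridium takes the -ate form iridate(III).

lithium diazidodifluoro(1,10-phenanthroline)iridate(III)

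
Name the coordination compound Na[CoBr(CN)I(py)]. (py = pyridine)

The 1 sodium counter-ion carries a total charge of +1, so each complex ion is 1−.
Ligand charges: 1×pyridine (neutral), 1×iodo (-1 each), 1×cyano (-1 each), 1×bromo (-1 each); total -3. So Co + (-3) = 1−, giving Co = +2.
Ligands are named alphabetically: bromo before cyano before iodo before pyridine.
The complex ion is anionic, so cobalt takes the -ate form cobaltate(II).

sodium bromocyanoiodo(pyridine)cobaltate(II)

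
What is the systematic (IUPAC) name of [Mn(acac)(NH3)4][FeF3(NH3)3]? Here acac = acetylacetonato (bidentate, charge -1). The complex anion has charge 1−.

The complex anion is given as 1−; its ligand charges sum to -3, so Fe = +2.
A 1:1 salt means the cation carries the equal and opposite charge, 1+.
Cation: ligand charges sum to -1; for the ion to be 1+, Mn = +2.

(acetylacetonato)tetraamminemanganese(II) triamminetrifluoroferrate(II)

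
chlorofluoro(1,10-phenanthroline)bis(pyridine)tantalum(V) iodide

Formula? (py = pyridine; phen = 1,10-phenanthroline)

[TaClF(phen)(py)2]I3

Ligands: 1 fluoro (F, -1), 2 pyridine (py, neutral), 1 chloro (Cl, -1), 1 1,10-phenanthroline (phen, neutral). Ligand charge sum = -2.
Charge balance with iodide (-1) requires 1 complex ion per 3 iodide.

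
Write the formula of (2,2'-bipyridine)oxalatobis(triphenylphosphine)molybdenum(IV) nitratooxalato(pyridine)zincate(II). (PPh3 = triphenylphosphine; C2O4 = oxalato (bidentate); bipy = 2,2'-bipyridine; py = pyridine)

[Mo(bipy)(C2O4)(PPh3)2][Zn(C2O4)(NO3)(py)]2

Cation [Mo…]: ligand charges -2, Mo(IV) ⇒ ion charge 2+.
Anion [Zn…]: ligand charges -3, Zn(II) ⇒ ion charge 1−.
One 2+ cation requires 2 of the 1− anion.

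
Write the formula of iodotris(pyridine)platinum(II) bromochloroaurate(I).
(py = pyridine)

[PtI(py)3][AuBrCl]

Cation [Pt…]: ligand charges -1, Pt(II) ⇒ ion charge 1+.
Anion [Au…]: ligand charges -2, Au(I) ⇒ ion charge 1−.
One 1+ cation balances one 1− anion.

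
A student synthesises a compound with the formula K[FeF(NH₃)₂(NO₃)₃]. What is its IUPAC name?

The 1 potassium counter-ion carries a total charge of +1, so each complex ion is 1−.
Ligand charges: 1×fluoro (-1 each), 2×ammine (neutral), 3×nitrato (-1 each); total -4. So Fe + (-4) = 1−, giving Fe = +3.
Ligands are named alphabetically: ammine before fluoro before nitrato.
The complex ion is anionic, so iron takes the -ate form ferrate(III).

potassium diamminefluorotrinitratoferrate(III)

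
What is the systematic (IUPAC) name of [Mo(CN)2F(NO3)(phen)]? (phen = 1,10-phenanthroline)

There is no counter-ion, so the complex is neutral overall.
Ligand charges: 1×nitrato (-1 each), 1×1,10-phenanthroline (neutral), 2×cyano (-1 each), 1×fluoro (-1 each); total -4. So Mo + (-4) = 0, giving Mo = +4.
Ligands are named alphabetically: cyano before fluoro before nitrato before phenanthroline.

dicyanofluoronitrato(1,10-phenanthroline)molybdenum(IV)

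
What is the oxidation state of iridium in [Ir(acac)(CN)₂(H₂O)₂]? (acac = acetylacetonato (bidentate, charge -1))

No counter-ion: the bracketed complex is neutral.
Ligand charges: 1×acac = -1; 2×CN = -2; 2×H2O neutral; sum -3.
Ir + (-3) = 0 ⇒ Ir is +3.

+3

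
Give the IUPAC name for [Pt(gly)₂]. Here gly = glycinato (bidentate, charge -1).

bis(glycinato)platinum(II)

There is no counter-ion, so the complex is neutral overall.
Ligand charges: 2×glycinato (-1 each); total -2. So Pt + (-2) = 0, giving Pt = +2.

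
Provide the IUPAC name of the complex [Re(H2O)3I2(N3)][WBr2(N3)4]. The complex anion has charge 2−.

Both ions are complex: the cation is named first with the plain metal name, the anion second with the -ate form; each ion's ligands are alphabetised independently.
The complex anion is given as 2−; its ligand charges sum to -6, so W = +4.
A 1:1 salt means the cation carries the equal and opposite charge, 2+.
Cation: ligand charges sum to -3; for the ion to be 2+, Re = +5.

triaquaazidodiiodorhenium(V) tetraazidodibromotungstate(IV)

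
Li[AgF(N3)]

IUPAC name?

lithium azidofluoroargentate(I)

The 1 lithium counter-ion carries a total charge of +1, so each complex ion is 1−.
Ligand charges: 1×fluoro (-1 each), 1×azido (-1 each); total -2. So Ag + (-2) = 1−, giving Ag = +1.
The complex ion is anionic, so silver takes the -ate form argentate(I).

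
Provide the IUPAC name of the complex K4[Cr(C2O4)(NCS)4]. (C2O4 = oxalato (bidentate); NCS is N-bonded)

potassium tetraisothiocyanatooxalatochromate(II)

The 4 potassium counter-ions carry a total charge of +4, so each complex ion is 4−.
Ligand charges: 1×oxalato (-2 each), 4×isothiocyanato (-1 each); total -6. So Cr + (-6) = 4−, giving Cr = +2.
The complex ion is anionic, so chromium takes the -ate form chromate(II).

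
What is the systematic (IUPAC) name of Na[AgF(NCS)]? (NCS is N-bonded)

The 1 sodium counter-ion carries a total charge of +1, so each complex ion is 1−.
Ligand charges: 1×fluoro (-1 each), 1×isothiocyanato (-1 each); total -2. So Ag + (-2) = 1−, giving Ag = +1.
Ligands are named alphabetically: fluoro before isothiocyanato.
The complex ion is anionic, so silver takes the -ate form argentate(I).

sodium fluoroisothiocyanatoargentate(I)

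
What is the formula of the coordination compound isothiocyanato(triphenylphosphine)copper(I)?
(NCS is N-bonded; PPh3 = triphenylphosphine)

[Cu(NCS)(PPh3)]

Ligands: 1 isothiocyanato (NCS, -1), 1 triphenylphosphine (PPh3, neutral). Ligand charge sum = -1.
With Cu in oxidation state +1, the complex ion is [Cu...].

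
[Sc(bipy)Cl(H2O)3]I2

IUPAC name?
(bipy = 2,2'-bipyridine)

The 2 iodide counter-ions carry a total charge of -2, so each complex ion is 2+.
Ligand charges: 1×chloro (-1 each), 3×aqua (neutral), 1×2,2'-bipyridine (neutral); total -1. So Sc + (-1) = 2+, giving Sc = +3.
Ligands are named alphabetically: aqua before bipyridine before chloro.

triaqua(2,2'-bipyridine)chloroscandium(III) iodide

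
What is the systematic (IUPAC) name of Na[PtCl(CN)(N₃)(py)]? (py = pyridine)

sodium azidochlorocyano(pyridine)platinate(II)

The 1 sodium counter-ion carries a total charge of +1, so each complex ion is 1−.
Ligand charges: 1×cyano (-1 each), 1×azido (-1 each), 1×pyridine (neutral), 1×chloro (-1 each); total -3. So Pt + (-3) = 1−, giving Pt = +2.
The complex ion is anionic, so platinum takes the -ate form platinate(II).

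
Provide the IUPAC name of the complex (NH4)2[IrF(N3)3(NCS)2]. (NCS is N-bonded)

The 2 ammonium counter-ions carry a total charge of +2, so each complex ion is 2−.
Ligand charges: 1×fluoro (-1 each), 2×isothiocyanato (-1 each), 3×azido (-1 each); total -6. So Ir + (-6) = 2−, giving Ir = +4.
Ligands are named alphabetically: azido before fluoro before isothiocyanato.
The complex ion is anionic, so iridium takes the -ate form iridate(IV).

ammonium triazidofluorodiisothiocyanatoiridate(IV)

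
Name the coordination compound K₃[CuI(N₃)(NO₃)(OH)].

potassium azidohydroxoiodonitratocuprate(I)

The 3 potassium counter-ions carry a total charge of +3, so each complex ion is 3−.
Ligand charges: 1×nitrato (-1 each), 1×hydroxo (-1 each), 1×iodo (-1 each), 1×azido (-1 each); total -4. So Cu + (-4) = 3−, giving Cu = +1.
Ligands are named alphabetically: azido before hydroxo before iodo before nitrato.
The complex ion is anionic, so copper takes the -ate form cuprate(I).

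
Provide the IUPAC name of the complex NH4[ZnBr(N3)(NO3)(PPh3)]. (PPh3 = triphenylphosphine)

ammonium azidobromonitrato(triphenylphosphine)zincate(II)

The 1 ammonium counter-ion carries a total charge of +1, so each complex ion is 1−.
Ligand charges: 1×nitrato (-1 each), 1×triphenylphosphine (neutral), 1×azido (-1 each), 1×bromo (-1 each); total -3. So Zn + (-3) = 1−, giving Zn = +2.
Ligands are named alphabetically: azido before bromo before nitrato before triphenylphosphine.
The complex ion is anionic, so zinc takes the -ate form zincate(II).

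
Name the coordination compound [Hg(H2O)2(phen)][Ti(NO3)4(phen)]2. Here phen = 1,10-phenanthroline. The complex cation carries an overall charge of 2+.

diaqua(1,10-phenanthroline)mercury(II) tetranitrato(1,10-phenanthroline)titanate(III)

The complex cation is given as 2+; its ligand charges sum to 0, so Hg = +2.
With 2 anions per cation, each anion must be 2/2 = 1−.
Anion: ligand charges sum to -4; for the ion to be 1−, Ti = +3.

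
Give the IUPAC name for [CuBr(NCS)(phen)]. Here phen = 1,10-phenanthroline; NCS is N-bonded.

There is no counter-ion, so the complex is neutral overall.
Ligand charges: 1×1,10-phenanthroline (neutral), 1×isothiocyanato (-1 each), 1×bromo (-1 each); total -2. So Cu + (-2) = 0, giving Cu = +2.
Ligands are named alphabetically: bromo before isothiocyanato before phenanthroline.

bromoisothiocyanato(1,10-phenanthroline)copper(II)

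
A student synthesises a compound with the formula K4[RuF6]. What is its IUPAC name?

potassium hexafluororuthenate(II)

The 4 potassium counter-ions carry a total charge of +4, so each complex ion is 4−.
Ligand charges: 6×fluoro (-1 each); total -6. So Ru + (-6) = 4−, giving Ru = +2.
The complex ion is anionic, so ruthenium takes the -ate form ruthenate(II).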